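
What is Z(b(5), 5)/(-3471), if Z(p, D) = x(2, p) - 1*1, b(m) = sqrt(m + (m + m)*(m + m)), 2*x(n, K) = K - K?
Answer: 1/3471 ≈ 0.00028810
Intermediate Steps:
x(n, K) = 0 (x(n, K) = (K - K)/2 = (1/2)*0 = 0)
b(m) = sqrt(m + 4*m**2) (b(m) = sqrt(m + (2*m)*(2*m)) = sqrt(m + 4*m**2))
Z(p, D) = -1 (Z(p, D) = 0 - 1*1 = 0 - 1 = -1)
Z(b(5), 5)/(-3471) = -1/(-3471) = -1*(-1/3471) = 1/3471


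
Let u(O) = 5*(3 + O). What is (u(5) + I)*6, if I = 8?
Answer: 288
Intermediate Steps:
u(O) = 15 + 5*O
(u(5) + I)*6 = ((15 + 5*5) + 8)*6 = ((15 + 25) + 8)*6 = (40 + 8)*6 = 48*6 = 288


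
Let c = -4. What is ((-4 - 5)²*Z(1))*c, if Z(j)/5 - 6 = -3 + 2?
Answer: -8100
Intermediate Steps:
Z(j) = 25 (Z(j) = 30 + 5*(-3 + 2) = 30 + 5*(-1) = 30 - 5 = 25)
((-4 - 5)²*Z(1))*c = ((-4 - 5)²*25)*(-4) = ((-9)²*25)*(-4) = (81*25)*(-4) = 2025*(-4) = -8100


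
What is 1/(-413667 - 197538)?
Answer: -1/611205 ≈ -1.6361e-6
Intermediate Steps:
1/(-413667 - 197538) = 1/(-611205) = -1/611205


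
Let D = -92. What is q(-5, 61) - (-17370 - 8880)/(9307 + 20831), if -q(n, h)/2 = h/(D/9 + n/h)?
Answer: 361179869/28415111 ≈ 12.711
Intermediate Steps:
q(n, h) = -2*h/(-92/9 + n/h)
q(-5, 61) - (-17370 - 8880)/(9307 + 20831) = 18*61**2/(-9*(-5) + 92*61) - (-17370 - 8880)/(9307 + 20831) = 18*3721/(45 + 5612) - (-26250)/30138 = 18*3721/5657 - (-26250)/30138 = 18*3721*(1/5657) - 1*(-4375/5023) = 66978/5657 + 4375/5023 = 361179869/28415111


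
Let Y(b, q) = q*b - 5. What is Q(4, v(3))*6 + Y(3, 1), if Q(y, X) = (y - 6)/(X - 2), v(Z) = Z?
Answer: -14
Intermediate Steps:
Y(b, q) = -5 + b*q (Y(b, q) = b*q - 5 = -5 + b*q)
Q(y, X) = (-6 + y)/(-2 + X)
Q(4, v(3))*6 + Y(3, 1) = ((-6 + 4)/(-2 + 3))*6 + (-5 + 3*1) = (-2/1)*6 + (-5 + 3) = (1*(-2))*6 - 2 = -2*6 - 2 = -12 - 2 = -14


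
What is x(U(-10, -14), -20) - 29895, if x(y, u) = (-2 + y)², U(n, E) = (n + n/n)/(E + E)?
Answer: -23435471/784 ≈ -29892.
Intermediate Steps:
U(n, E) = (1 + n)/(2*E) (U(n, E) = (n + 1)/((2*E)) = (1 + n)*(1/(2*E)) = (1 + n)/(2*E))
x(U(-10, -14), -20) - 29895 = (-2 + (½)*(1 - 10)/(-14))² - 29895 = (-2 + (½)*(-1/14)*(-9))² - 29895 = (-2 + 9/28)² - 29895 = (-47/28)² - 29895 = 2209/784 - 29895 = -23435471/784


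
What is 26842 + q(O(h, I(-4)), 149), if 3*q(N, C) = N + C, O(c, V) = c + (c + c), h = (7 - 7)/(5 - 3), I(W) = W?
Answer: 80675/3 ≈ 26892.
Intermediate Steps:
h = 0 (h = 0/2 = 0*(½) = 0)
O(c, V) = 3*c (O(c, V) = c + 2*c = 3*c)
q(N, C) = C/3 + N/3 (q(N, C) = (N + C)/3 = (C + N)/3 = C/3 + N/3)
26842 + q(O(h, I(-4)), 149) = 26842 + ((⅓)*149 + (3*0)/3) = 26842 + (149/3 + (⅓)*0) = 26842 + (149/3 + 0) = 26842 + 149/3 = 80675/3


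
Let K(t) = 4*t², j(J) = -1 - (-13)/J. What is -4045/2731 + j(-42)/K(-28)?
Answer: -532925245/359705472 ≈ -1.4816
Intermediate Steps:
j(J) = -1 + 13/J
-4045/2731 + j(-42)/K(-28) = -4045/2731 + ((13 - 1*(-42))/(-42))/((4*(-28)²)) = -4045*1/2731 + (-(13 + 42)/42)/((4*784)) = -4045/2731 - 1/42*55/3136 = -4045/2731 - 55/42*1/3136 = -4045/2731 - 55/131712 = -532925245/359705472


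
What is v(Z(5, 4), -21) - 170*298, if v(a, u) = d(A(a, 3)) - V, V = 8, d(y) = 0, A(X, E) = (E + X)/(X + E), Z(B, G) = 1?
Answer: -50668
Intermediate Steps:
A(X, E) = 1 (A(X, E) = (E + X)/(E + X) = 1)
v(a, u) = -8 (v(a, u) = 0 - 1*8 = 0 - 8 = -8)
v(Z(5, 4), -21) - 170*298 = -8 - 170*298 = -8 - 50660 = -50668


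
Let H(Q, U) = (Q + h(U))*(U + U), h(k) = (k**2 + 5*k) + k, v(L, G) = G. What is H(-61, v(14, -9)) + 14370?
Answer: 14982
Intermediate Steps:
h(k) = k**2 + 6*k
H(Q, U) = 2*U*(Q + U*(6 + U)) (H(Q, U) = (Q + U*(6 + U))*(U + U) = (Q + U*(6 + U))*(2*U) = 2*U*(Q + U*(6 + U)))
H(-61, v(14, -9)) + 14370 = 2*(-9)*(-61 - 9*(6 - 9)) + 14370 = 2*(-9)*(-61 - 9*(-3)) + 14370 = 2*(-9)*(-61 + 27) + 14370 = 2*(-9)*(-34) + 14370 = 612 + 14370 = 14982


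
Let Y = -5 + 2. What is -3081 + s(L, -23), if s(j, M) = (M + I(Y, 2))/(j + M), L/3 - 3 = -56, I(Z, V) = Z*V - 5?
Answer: -280354/91 ≈ -3080.8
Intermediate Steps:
Y = -3
I(Z, V) = -5 + V*Z (I(Z, V) = V*Z - 5 = -5 + V*Z)
L = -159 (L = 9 + 3*(-56) = 9 - 168 = -159)
s(j, M) = (-11 + M)/(M + j) (s(j, M) = (M + (-5 + 2*(-3)))/(j + M) = (M + (-5 - 6))/(M + j) = (M - 11)/(M + j) = (-11 + M)/(M + j))
-3081 + s(L, -23) = -3081 + (-11 - 23)/(-23 - 159) = -3081 - 34/(-182) = -3081 - 1/182*(-34) = -3081 + 17/91 = -280354/91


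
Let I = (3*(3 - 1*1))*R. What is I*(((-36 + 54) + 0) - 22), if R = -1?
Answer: 24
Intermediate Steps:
I = -6 (I = (3*(3 - 1*1))*(-1) = (3*(3 - 1))*(-1) = (3*2)*(-1) = 6*(-1) = -6)
I*(((-36 + 54) + 0) - 22) = -6*(((-36 + 54) + 0) - 22) = -6*((18 + 0) - 22) = -6*(18 - 22) = -6*(-4) = 24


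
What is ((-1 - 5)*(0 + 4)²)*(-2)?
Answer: 192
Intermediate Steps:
((-1 - 5)*(0 + 4)²)*(-2) = -6*4²*(-2) = -6*16*(-2) = -96*(-2) = 192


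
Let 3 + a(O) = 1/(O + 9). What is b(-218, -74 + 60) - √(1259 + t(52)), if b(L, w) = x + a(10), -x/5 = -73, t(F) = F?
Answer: 6879/19 - √1311 ≈ 325.84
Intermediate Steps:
a(O) = -3 + 1/(9 + O) (a(O) = -3 + 1/(O + 9) = -3 + 1/(9 + O))
x = 365 (x = -5*(-73) = 365)
b(L, w) = 6879/19 (b(L, w) = 365 + (-26 - 3*10)/(9 + 10) = 365 + (-26 - 30)/19 = 365 + (1/19)*(-56) = 365 - 56/19 = 6879/19)
b(-218, -74 + 60) - √(1259 + t(52)) = 6879/19 - √(1259 + 52) = 6879/19 - √1311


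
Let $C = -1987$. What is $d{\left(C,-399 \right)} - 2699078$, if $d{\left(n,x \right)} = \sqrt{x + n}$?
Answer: $-2699078 + i \sqrt{2386} \approx -2.6991 \cdot 10^{6} + 48.847 i$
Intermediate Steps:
$d{\left(n,x \right)} = \sqrt{n + x}$
$d{\left(C,-399 \right)} - 2699078 = \sqrt{-1987 - 399} - 2699078 = \sqrt{-2386} - 2699078 = i \sqrt{2386} - 2699078 = -2699078 + i \sqrt{2386}$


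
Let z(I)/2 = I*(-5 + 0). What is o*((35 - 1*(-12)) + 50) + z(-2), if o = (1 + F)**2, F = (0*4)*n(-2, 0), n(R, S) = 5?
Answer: 117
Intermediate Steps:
z(I) = -10*I (z(I) = 2*(I*(-5 + 0)) = 2*(I*(-5)) = 2*(-5*I) = -10*I)
F = 0 (F = (0*4)*5 = 0*5 = 0)
o = 1 (o = (1 + 0)**2 = 1**2 = 1)
o*((35 - 1*(-12)) + 50) + z(-2) = 1*((35 - 1*(-12)) + 50) - 10*(-2) = 1*((35 + 12) + 50) + 20 = 1*(47 + 50) + 20 = 1*97 + 20 = 97 + 20 = 117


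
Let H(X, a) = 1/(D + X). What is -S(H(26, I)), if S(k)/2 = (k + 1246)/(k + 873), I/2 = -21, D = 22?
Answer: -119618/41905 ≈ -2.8545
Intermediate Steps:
I = -42 (I = 2*(-21) = -42)
H(X, a) = 1/(22 + X)
S(k) = 2*(1246 + k)/(873 + k) (S(k) = 2*((k + 1246)/(k + 873)) = 2*((1246 + k)/(873 + k)) = 2*(1246 + k)/(873 + k))
-S(H(26, I)) = -2*(1246 + 1/(22 + 26))/(873 + 1/(22 + 26)) = -2*(1246 + 1/48)/(873 + 1/48) = -2*59809/(41905/48*48) = -2*48*59809/(41905*48) = -1*119618/41905 = -119618/41905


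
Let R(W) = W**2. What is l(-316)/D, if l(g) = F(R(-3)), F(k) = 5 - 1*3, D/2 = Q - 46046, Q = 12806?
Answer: -1/33240 ≈ -3.0084e-5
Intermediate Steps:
D = -66480 (D = 2*(12806 - 46046) = 2*(-33240) = -66480)
F(k) = 2 (F(k) = 5 - 3 = 2)
l(g) = 2
l(-316)/D = 2/(-66480) = 2*(-1/66480) = -1/33240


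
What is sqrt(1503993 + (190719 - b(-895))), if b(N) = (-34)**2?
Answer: 2*sqrt(423389) ≈ 1301.4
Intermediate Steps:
b(N) = 1156
sqrt(1503993 + (190719 - b(-895))) = sqrt(1503993 + (190719 - 1*1156)) = sqrt(1503993 + (190719 - 1156)) = sqrt(1503993 + 189563) = sqrt(1693556) = 2*sqrt(423389)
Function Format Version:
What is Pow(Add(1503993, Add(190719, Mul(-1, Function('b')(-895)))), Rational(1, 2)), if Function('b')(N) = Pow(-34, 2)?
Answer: Mul(2, Pow(423389, Rational(1, 2))) ≈ 1301.4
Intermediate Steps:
Function('b')(N) = 1156
Pow(Add(1503993, Add(190719, Mul(-1, Function('b')(-895)))), Rational(1, 2)) = Pow(Add(1503993, Add(190719, Mul(-1, 1156))), Rational(1, 2)) = Pow(Add(1503993, Add(190719, -1156)), Rational(1, 2)) = Pow(Add(1503993, 189563), Rational(1, 2)) = Pow(1693556, Rational(1, 2)) = Mul(2, Pow(423389, Rational(1, 2)))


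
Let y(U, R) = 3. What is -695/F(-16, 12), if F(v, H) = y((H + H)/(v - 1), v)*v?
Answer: 695/48 ≈ 14.479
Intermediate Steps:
F(v, H) = 3*v
-695/F(-16, 12) = -695/(3*(-16)) = -695/(-48) = -695*(-1/48) = 695/48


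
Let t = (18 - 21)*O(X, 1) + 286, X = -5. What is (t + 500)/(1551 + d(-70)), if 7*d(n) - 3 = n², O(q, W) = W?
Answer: 5481/15760 ≈ 0.34778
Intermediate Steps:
d(n) = 3/7 + n²/7
t = 283 (t = (18 - 21)*1 + 286 = -3*1 + 286 = -3 + 286 = 283)
(t + 500)/(1551 + d(-70)) = (283 + 500)/(1551 + (3/7 + (⅐)*(-70)²)) = 783/(1551 + (3/7 + (⅐)*4900)) = 783/(1551 + (3/7 + 700)) = 783/(1551 + 4903/7) = 783/(15760/7) = 783*(7/15760) = 5481/15760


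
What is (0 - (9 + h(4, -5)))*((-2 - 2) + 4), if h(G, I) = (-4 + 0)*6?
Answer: 0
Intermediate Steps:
h(G, I) = -24 (h(G, I) = -4*6 = -24)
(0 - (9 + h(4, -5)))*((-2 - 2) + 4) = (0 - (9 - 24))*((-2 - 2) + 4) = (0 - 1*(-15))*(-4 + 4) = (0 + 15)*0 = 15*0 = 0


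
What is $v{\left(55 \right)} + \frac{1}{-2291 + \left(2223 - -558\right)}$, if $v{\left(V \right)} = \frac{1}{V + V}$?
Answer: $\frac{6}{539} \approx 0.011132$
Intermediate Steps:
$v{\left(V \right)} = \frac{1}{2 V}$
$v{\left(55 \right)} + \frac{1}{-2291 + \left(2223 - -558\right)} = \frac{1}{2 \cdot 55} + \frac{1}{-2291 + \left(2223 - -558\right)} = \frac{1}{2} \cdot \frac{1}{55} + \frac{1}{-2291 + \left(2223 + 558\right)} = \frac{1}{110} + \frac{1}{-2291 + 2781} = \frac{1}{110} + \frac{1}{490} = \frac{6}{539}$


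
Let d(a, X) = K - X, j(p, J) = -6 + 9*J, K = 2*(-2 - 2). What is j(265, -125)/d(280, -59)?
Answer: -377/17 ≈ -22.176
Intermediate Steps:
K = -8 (K = 2*(-4) = -8)
d(a, X) = -8 - X
j(265, -125)/d(280, -59) = (-6 + 9*(-125))/(-8 - 1*(-59)) = (-6 - 1125)/(-8 + 59) = -1131/51 = -1131*1/51 = -377/17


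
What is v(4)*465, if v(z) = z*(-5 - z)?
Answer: -16740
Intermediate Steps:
v(4)*465 = -1*4*(5 + 4)*465 = -1*4*9*465 = -36*465 = -16740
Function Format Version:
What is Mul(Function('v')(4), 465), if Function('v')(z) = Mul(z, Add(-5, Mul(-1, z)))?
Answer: -16740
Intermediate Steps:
Mul(Function('v')(4), 465) = Mul(Mul(-1, 4, Add(5, 4)), 465) = Mul(Mul(-1, 4, 9), 465) = Mul(-36, 465) = -16740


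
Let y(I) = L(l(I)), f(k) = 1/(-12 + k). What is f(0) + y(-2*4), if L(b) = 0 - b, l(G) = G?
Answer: 95/12 ≈ 7.9167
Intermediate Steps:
L(b) = -b
y(I) = -I
f(0) + y(-2*4) = 1/(-12 + 0) - (-2)*4 = 1/(-12) - 1*(-8) = -1/12 + 8 = 95/12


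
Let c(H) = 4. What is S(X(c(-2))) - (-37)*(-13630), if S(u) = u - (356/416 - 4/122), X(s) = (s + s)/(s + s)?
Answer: -3199341517/6344 ≈ -5.0431e+5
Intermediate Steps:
X(s) = 1 (X(s) = (2*s)/((2*s)) = (2*s)*(1/(2*s)) = 1)
S(u) = -5221/6344 + u (S(u) = u - (356*(1/416) - 4*1/122) = u - (89/104 - 2/61) = u - 1*5221/6344 = u - 5221/6344 = -5221/6344 + u)
S(X(c(-2))) - (-37)*(-13630) = (-5221/6344 + 1) - (-37)*(-13630) = 1123/6344 - 1*504310 = 1123/6344 - 504310 = -3199341517/6344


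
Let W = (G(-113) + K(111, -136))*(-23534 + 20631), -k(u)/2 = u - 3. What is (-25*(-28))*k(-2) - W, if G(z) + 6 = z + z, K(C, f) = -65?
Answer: -855191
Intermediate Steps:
G(z) = -6 + 2*z (G(z) = -6 + (z + z) = -6 + 2*z)
k(u) = 6 - 2*u (k(u) = -2*(u - 3) = -2*(-3 + u) = 6 - 2*u)
W = 862191 (W = ((-6 + 2*(-113)) - 65)*(-23534 + 20631) = ((-6 - 226) - 65)*(-2903) = (-232 - 65)*(-2903) = -297*(-2903) = 862191)
(-25*(-28))*k(-2) - W = (-25*(-28))*(6 - 2*(-2)) - 1*862191 = 700*(6 + 4) - 862191 = 700*10 - 862191 = 7000 - 862191 = -855191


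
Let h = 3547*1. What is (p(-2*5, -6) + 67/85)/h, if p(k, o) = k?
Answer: -783/301495 ≈ -0.0025971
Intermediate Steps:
h = 3547
(p(-2*5, -6) + 67/85)/h = (-2*5 + 67/85)/3547 = (-10 + (1/85)*67)*(1/3547) = (-10 + 67/85)*(1/3547) = -783/85*1/3547 = -783/301495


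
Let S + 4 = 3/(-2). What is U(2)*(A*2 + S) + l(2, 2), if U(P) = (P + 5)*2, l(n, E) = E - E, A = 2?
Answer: -21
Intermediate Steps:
l(n, E) = 0
S = -11/2 (S = -4 + 3/(-2) = -4 + 3*(-½) = -4 - 3/2 = -11/2 ≈ -5.5000)
U(P) = 10 + 2*P (U(P) = (5 + P)*2 = 10 + 2*P)
U(2)*(A*2 + S) + l(2, 2) = (10 + 2*2)*(2*2 - 11/2) + 0 = (10 + 4)*(4 - 11/2) + 0 = 14*(-3/2) + 0 = -21 + 0 = -21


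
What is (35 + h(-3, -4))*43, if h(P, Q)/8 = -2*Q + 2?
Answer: 4945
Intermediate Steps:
h(P, Q) = 16 - 16*Q (h(P, Q) = 8*(-2*Q + 2) = 8*(2 - 2*Q) = 16 - 16*Q)
(35 + h(-3, -4))*43 = (35 + (16 - 16*(-4)))*43 = (35 + (16 + 64))*43 = (35 + 80)*43 = 115*43 = 4945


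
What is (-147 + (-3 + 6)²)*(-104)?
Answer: 14352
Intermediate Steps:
(-147 + (-3 + 6)²)*(-104) = (-147 + 3²)*(-104) = (-147 + 9)*(-104) = -138*(-104) = 14352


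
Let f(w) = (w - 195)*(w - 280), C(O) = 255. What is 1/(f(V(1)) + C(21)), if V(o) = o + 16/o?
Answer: 1/47069 ≈ 2.1245e-5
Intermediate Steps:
f(w) = (-280 + w)*(-195 + w) (f(w) = (-195 + w)*(-280 + w) = (-280 + w)*(-195 + w))
1/(f(V(1)) + C(21)) = 1/((54600 + (1 + 16/1)² - 475*(1 + 16/1)) + 255) = 1/((54600 + (1 + 16*1)² - 475*(1 + 16*1)) + 255) = 1/((54600 + (1 + 16)² - 475*(1 + 16)) + 255) = 1/((54600 + 17² - 475*17) + 255) = 1/((54600 + 289 - 8075) + 255) = 1/(46814 + 255) = 1/47069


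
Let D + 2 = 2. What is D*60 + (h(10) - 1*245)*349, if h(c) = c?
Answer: -82015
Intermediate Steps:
D = 0 (D = -2 + 2 = 0)
D*60 + (h(10) - 1*245)*349 = 0*60 + (10 - 1*245)*349 = 0 + (10 - 245)*349 = 0 - 235*349 = 0 - 82015 = -82015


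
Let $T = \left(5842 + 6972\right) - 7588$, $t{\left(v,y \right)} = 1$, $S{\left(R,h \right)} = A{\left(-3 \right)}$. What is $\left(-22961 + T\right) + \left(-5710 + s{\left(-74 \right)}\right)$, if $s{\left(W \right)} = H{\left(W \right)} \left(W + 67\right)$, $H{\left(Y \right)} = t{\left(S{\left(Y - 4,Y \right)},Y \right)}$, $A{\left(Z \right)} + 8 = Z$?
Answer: $-23452$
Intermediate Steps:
$A{\left(Z \right)} = -8 + Z$
$S{\left(R,h \right)} = -11$ ($S{\left(R,h \right)} = -8 - 3 = -11$)
$H{\left(Y \right)} = 1$
$s{\left(W \right)} = 67 + W$ ($s{\left(W \right)} = 1 \left(W + 67\right) = 1 \left(67 + W\right) = 67 + W$)
$T = 5226$ ($T = 12814 - 7588 = 5226$)
$\left(-22961 + T\right) + \left(-5710 + s{\left(-74 \right)}\right) = \left(-22961 + 5226\right) + \left(-5710 + \left(67 - 74\right)\right) = -17735 - 5717 = -23452$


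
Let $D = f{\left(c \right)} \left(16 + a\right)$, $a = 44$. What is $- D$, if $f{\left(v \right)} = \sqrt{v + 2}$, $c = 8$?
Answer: $- 60 \sqrt{10} \approx -189.74$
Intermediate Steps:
$f{\left(v \right)} = \sqrt{2 + v}$
$D = 60 \sqrt{10}$ ($D = \sqrt{2 + 8} \left(16 + 44\right) = \sqrt{10} \cdot 60 = 60 \sqrt{10} \approx 189.74$)
$- D = - 60 \sqrt{10}$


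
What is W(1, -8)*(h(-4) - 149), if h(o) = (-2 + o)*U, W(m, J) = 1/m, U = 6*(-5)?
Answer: 31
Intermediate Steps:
U = -30
h(o) = 60 - 30*o (h(o) = (-2 + o)*(-30) = 60 - 30*o)
W(1, -8)*(h(-4) - 149) = ((60 - 30*(-4)) - 149)/1 = 1*((60 + 120) - 149) = 1*(180 - 149) = 1*31 = 31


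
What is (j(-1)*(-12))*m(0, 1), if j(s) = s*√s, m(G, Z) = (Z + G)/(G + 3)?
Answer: 4*I ≈ 4.0*I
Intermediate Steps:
m(G, Z) = (G + Z)/(3 + G)
j(s) = s^(3/2)
(j(-1)*(-12))*m(0, 1) = ((-1)^(3/2)*(-12))*((0 + 1)/(3 + 0)) = (-I*(-12))*(1/3) = (12*I)*((⅓)*1) = (12*I)*(⅓) = 4*I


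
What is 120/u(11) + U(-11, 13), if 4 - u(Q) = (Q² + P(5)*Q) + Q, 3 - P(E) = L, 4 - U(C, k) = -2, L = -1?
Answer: 228/43 ≈ 5.3023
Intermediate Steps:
U(C, k) = 6 (U(C, k) = 4 - 1*(-2) = 4 + 2 = 6)
P(E) = 4 (P(E) = 3 - 1*(-1) = 3 + 1 = 4)
u(Q) = 4 - Q² - 5*Q (u(Q) = 4 - ((Q² + 4*Q) + Q) = 4 - (Q² + 5*Q) = 4 + (-Q² - 5*Q) = 4 - Q² - 5*Q)
120/u(11) + U(-11, 13) = 120/(4 - 1*11² - 5*11) + 6 = 120/(4 - 1*121 - 55) + 6 = 120/(4 - 121 - 55) + 6 = 120/(-172) + 6 = -1/172*120 + 6 = -30/43 + 6 = 228/43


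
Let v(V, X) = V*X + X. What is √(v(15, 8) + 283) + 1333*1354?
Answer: 1804882 + √411 ≈ 1.8049e+6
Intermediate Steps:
v(V, X) = X + V*X
√(v(15, 8) + 283) + 1333*1354 = √(8*(1 + 15) + 283) + 1333*1354 = √(8*16 + 283) + 1804882 = √(128 + 283) + 1804882 = √411 + 1804882 = 1804882 + √411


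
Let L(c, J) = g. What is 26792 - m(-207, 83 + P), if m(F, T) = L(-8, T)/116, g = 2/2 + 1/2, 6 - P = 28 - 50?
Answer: 6215741/232 ≈ 26792.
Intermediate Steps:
P = 28 (P = 6 - (28 - 50) = 6 - 1*(-22) = 6 + 22 = 28)
g = 3/2 (g = 2*(1/2) + 1*(1/2) = 1 + 1/2 = 3/2 ≈ 1.5000)
L(c, J) = 3/2
m(F, T) = 3/232 (m(F, T) = (3/2)/116 = (3/2)*(1/116) = 3/232)
26792 - m(-207, 83 + P) = 26792 - 1*3/232 = 26792 - 3/232 = 6215741/232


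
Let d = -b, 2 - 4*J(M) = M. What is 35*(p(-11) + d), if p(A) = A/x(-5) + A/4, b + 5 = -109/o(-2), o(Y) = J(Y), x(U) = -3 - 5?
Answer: 31535/8 ≈ 3941.9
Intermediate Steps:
J(M) = 1/2 - M/4
x(U) = -8
o(Y) = 1/2 - Y/4
b = -114 (b = -5 - 109/(1/2 - 1/4*(-2)) = -5 - 109/(1/2 + 1/2) = -5 - 109/1 = -5 - 109*1 = -5 - 109 = -114)
d = 114 (d = -1*(-114) = 114)
p(A) = A/8 (p(A) = A/(-8) + A/4 = A*(-1/8) + A*(1/4) = -A/8 + A/4 = A/8)
35*(p(-11) + d) = 35*((1/8)*(-11) + 114) = 35*(-11/8 + 114) = 35*(901/8) = 31535/8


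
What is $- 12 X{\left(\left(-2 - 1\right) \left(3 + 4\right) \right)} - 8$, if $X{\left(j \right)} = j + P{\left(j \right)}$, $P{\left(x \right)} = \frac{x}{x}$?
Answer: $232$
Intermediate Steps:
$P{\left(x \right)} = 1$
$X{\left(j \right)} = 1 + j$ ($X{\left(j \right)} = j + 1 = 1 + j$)
$- 12 X{\left(\left(-2 - 1\right) \left(3 + 4\right) \right)} - 8 = - 12 \left(1 + \left(-2 - 1\right) \left(3 + 4\right)\right) - 8 = - 12 \left(1 - 21\right) - 8 = \left(-12\right) \left(-20\right) - 8 = 240 - 8 = 232$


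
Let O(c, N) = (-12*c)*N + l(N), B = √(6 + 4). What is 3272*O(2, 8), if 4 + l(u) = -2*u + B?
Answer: -693664 + 3272*√10 ≈ -6.8332e+5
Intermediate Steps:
B = √10 ≈ 3.1623
l(u) = -4 + √10 - 2*u (l(u) = -4 + (-2*u + √10) = -4 + (√10 - 2*u) = -4 + √10 - 2*u)
O(c, N) = -4 + √10 - 2*N - 12*N*c (O(c, N) = (-12*c)*N + (-4 + √10 - 2*N) = -12*N*c + (-4 + √10 - 2*N) = -4 + √10 - 2*N - 12*N*c)
3272*O(2, 8) = 3272*(-4 + √10 - 2*8 - 12*8*2) = 3272*(-4 + √10 - 16 - 192) = 3272*(-212 + √10) = -693664 + 3272*√10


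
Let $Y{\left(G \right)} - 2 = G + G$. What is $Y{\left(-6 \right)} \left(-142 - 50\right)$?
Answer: $1920$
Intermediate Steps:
$Y{\left(G \right)} = 2 + 2 G$ ($Y{\left(G \right)} = 2 + \left(G + G\right) = 2 + 2 G$)
$Y{\left(-6 \right)} \left(-142 - 50\right) = \left(2 + 2 \left(-6\right)\right) \left(-142 - 50\right) = \left(2 - 12\right) \left(-192\right) = \left(-10\right) \left(-192\right) = 1920$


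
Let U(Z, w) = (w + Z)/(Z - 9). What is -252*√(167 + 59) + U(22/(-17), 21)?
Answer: -67/35 - 252*√226 ≈ -3790.3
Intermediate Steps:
U(Z, w) = (Z + w)/(-9 + Z)
-252*√(167 + 59) + U(22/(-17), 21) = -252*√(167 + 59) + (22/(-17) + 21)/(-9 + 22/(-17)) = -252*√226 + (22*(-1/17) + 21)/(-9 + 22*(-1/17)) = -252*√226 + (-22/17 + 21)/(-9 - 22/17) = -252*√226 + (335/17)/(-175/17) = -252*√226 - 17/175*335/17 = -252*√226 - 67/35 = -67/35 - 252*√226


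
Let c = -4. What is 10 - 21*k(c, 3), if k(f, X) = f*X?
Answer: 262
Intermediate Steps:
k(f, X) = X*f
10 - 21*k(c, 3) = 10 - 63*(-4) = 10 - 21*(-12) = 10 + 252 = 262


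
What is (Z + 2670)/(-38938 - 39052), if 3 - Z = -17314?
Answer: -1817/7090 ≈ -0.25628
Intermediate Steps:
Z = 17317 (Z = 3 - 1*(-17314) = 3 + 17314 = 17317)
(Z + 2670)/(-38938 - 39052) = (17317 + 2670)/(-38938 - 39052) = 19987/(-77990) = 19987*(-1/77990) = -1817/7090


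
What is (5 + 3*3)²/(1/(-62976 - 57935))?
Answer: -23698556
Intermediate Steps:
(5 + 3*3)²/(1/(-62976 - 57935)) = (5 + 9)²/(1/(-120911)) = 14²/(-1/120911) = 196*(-120911) = -23698556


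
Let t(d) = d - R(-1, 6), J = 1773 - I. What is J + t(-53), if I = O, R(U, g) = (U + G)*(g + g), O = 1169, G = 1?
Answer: 551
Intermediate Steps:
R(U, g) = 2*g*(1 + U) (R(U, g) = (U + 1)*(g + g) = (1 + U)*(2*g) = 2*g*(1 + U))
I = 1169
J = 604 (J = 1773 - 1*1169 = 1773 - 1169 = 604)
t(d) = d (t(d) = d - 2*6*(1 - 1) = d - 2*6*0 = d - 1*0 = d + 0 = d)
J + t(-53) = 604 - 53 = 551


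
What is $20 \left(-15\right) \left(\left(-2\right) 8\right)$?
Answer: $4800$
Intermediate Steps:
$20 \left(-15\right) \left(\left(-2\right) 8\right) = \left(-300\right) \left(-16\right) = 4800$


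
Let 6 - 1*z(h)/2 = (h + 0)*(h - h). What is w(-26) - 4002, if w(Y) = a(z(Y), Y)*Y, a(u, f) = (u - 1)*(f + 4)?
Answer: 2290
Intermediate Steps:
z(h) = 12 (z(h) = 12 - 2*(h + 0)*(h - h) = 12 - 2*h*0 = 12 - 2*0 = 12 + 0 = 12)
a(u, f) = (-1 + u)*(4 + f)
w(Y) = Y*(44 + 11*Y) (w(Y) = (-4 - Y + 4*12 + Y*12)*Y = (-4 - Y + 48 + 12*Y)*Y = (44 + 11*Y)*Y = Y*(44 + 11*Y))
w(-26) - 4002 = 11*(-26)*(4 - 26) - 4002 = 11*(-26)*(-22) - 4002 = 6292 - 4002 = 2290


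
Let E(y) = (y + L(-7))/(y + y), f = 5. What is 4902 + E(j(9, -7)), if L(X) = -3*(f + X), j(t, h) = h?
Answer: 68629/14 ≈ 4902.1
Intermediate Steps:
L(X) = -15 - 3*X (L(X) = -3*(5 + X) = -15 - 3*X)
E(y) = (6 + y)/(2*y) (E(y) = (y + (-15 - 3*(-7)))/(y + y) = (y + (-15 + 21))/((2*y)) = (y + 6)*(1/(2*y)) = (6 + y)*(1/(2*y)) = (6 + y)/(2*y))
4902 + E(j(9, -7)) = 4902 + (½)*(6 - 7)/(-7) = 4902 + (½)*(-⅐)*(-1) = 4902 + 1/14 = 68629/14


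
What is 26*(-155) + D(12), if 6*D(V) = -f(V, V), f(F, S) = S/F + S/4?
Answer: -12092/3 ≈ -4030.7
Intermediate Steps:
f(F, S) = S/4 + S/F (f(F, S) = S/F + S*(1/4) = S/F + S/4 = S/4 + S/F)
D(V) = -1/6 - V/24 (D(V) = (-(V/4 + V/V))/6 = (-(V/4 + 1))/6 = (-(1 + V/4))/6 = (-1 - V/4)/6 = -1/6 - V/24)
26*(-155) + D(12) = 26*(-155) + (-1/6 - 1/24*12) = -4030 + (-1/6 - 1/2) = -4030 - 2/3 = -12092/3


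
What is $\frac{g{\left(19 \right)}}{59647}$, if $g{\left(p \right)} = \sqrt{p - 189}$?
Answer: $\frac{i \sqrt{170}}{59647} \approx 0.00021859 i$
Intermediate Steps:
$g{\left(p \right)} = \sqrt{-189 + p}$
$\frac{g{\left(19 \right)}}{59647} = \frac{\sqrt{-189 + 19}}{59647} = \sqrt{-170} \cdot \frac{1}{59647} = i \sqrt{170} \cdot \frac{1}{59647} = \frac{i \sqrt{170}}{59647}$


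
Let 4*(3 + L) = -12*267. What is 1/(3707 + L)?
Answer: 1/2903 ≈ 0.00034447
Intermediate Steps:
L = -804 (L = -3 + (-12*267)/4 = -3 + (¼)*(-3204) = -3 - 801 = -804)
1/(3707 + L) = 1/(3707 - 804) = 1/2903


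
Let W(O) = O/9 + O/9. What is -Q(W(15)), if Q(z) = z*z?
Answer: -100/9 ≈ -11.111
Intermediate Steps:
W(O) = 2*O/9 (W(O) = O*(1/9) + O*(1/9) = O/9 + O/9 = 2*O/9)
Q(z) = z**2
-Q(W(15)) = -((2/9)*15)**2 = -(10/3)**2 = -1*100/9 = -100/9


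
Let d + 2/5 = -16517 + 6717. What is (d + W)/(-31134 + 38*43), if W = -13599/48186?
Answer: 262364263/789715000 ≈ 0.33223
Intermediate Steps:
d = -49002/5 (d = -2/5 + (-16517 + 6717) = -2/5 - 9800 = -49002/5 ≈ -9800.4)
W = -1511/5354 (W = -13599*1/48186 = -1511/5354 ≈ -0.28222)
(d + W)/(-31134 + 38*43) = (-49002/5 - 1511/5354)/(-31134 + 38*43) = -262364263/(26770*(-31134 + 1634)) = -262364263/26770/(-29500) = -262364263/26770*(-1/29500) = 262364263/789715000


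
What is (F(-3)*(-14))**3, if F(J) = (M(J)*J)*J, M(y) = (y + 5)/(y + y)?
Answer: 74088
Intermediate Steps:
M(y) = (5 + y)/(2*y) (M(y) = (5 + y)/((2*y)) = (5 + y)*(1/(2*y)) = (5 + y)/(2*y))
F(J) = J*(5/2 + J/2) (F(J) = (((5 + J)/(2*J))*J)*J = (5/2 + J/2)*J = J*(5/2 + J/2))
(F(-3)*(-14))**3 = (((1/2)*(-3)*(5 - 3))*(-14))**3 = (((1/2)*(-3)*2)*(-14))**3 = (-3*(-14))**3 = 42**3 = 74088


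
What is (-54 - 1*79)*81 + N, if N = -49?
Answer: -10822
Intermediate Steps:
(-54 - 1*79)*81 + N = (-54 - 1*79)*81 - 49 = (-54 - 79)*81 - 49 = -133*81 - 49 = -10773 - 49 = -10822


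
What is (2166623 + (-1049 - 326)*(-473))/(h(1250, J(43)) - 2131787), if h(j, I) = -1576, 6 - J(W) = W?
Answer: -2816998/2133363 ≈ -1.3204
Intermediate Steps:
J(W) = 6 - W
(2166623 + (-1049 - 326)*(-473))/(h(1250, J(43)) - 2131787) = (2166623 + (-1049 - 326)*(-473))/(-1576 - 2131787) = (2166623 - 1375*(-473))/(-2133363) = (2166623 + 650375)*(-1/2133363) = 2816998*(-1/2133363) = -2816998/2133363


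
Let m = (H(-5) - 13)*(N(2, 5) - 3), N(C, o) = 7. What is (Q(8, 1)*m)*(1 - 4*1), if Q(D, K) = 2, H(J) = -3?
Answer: 384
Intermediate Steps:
m = -64 (m = (-3 - 13)*(7 - 3) = -16*4 = -64)
(Q(8, 1)*m)*(1 - 4*1) = (2*(-64))*(1 - 4*1) = -128*(1 - 4) = -128*(-3) = 384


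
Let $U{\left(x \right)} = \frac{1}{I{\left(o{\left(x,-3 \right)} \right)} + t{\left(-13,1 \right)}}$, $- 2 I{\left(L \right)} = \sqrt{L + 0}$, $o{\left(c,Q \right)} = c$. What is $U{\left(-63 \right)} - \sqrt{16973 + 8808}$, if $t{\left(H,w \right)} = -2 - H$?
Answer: $\frac{44}{547} - \sqrt{25781} + \frac{6 i \sqrt{7}}{547} \approx -160.48 + 0.029021 i$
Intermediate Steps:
$I{\left(L \right)} = - \frac{\sqrt{L}}{2}$ ($I{\left(L \right)} = - \frac{\sqrt{L + 0}}{2} = - \frac{\sqrt{L}}{2}$)
$U{\left(x \right)} = \frac{1}{11 - \frac{\sqrt{x}}{2}}$ ($U{\left(x \right)} = \frac{1}{- \frac{\sqrt{x}}{2} - -11} = \frac{1}{- \frac{\sqrt{x}}{2} + \left(-2 + 13\right)} = \frac{1}{- \frac{\sqrt{x}}{2} + 11} = \frac{1}{11 - \frac{\sqrt{x}}{2}}$)
$U{\left(-63 \right)} - \sqrt{16973 + 8808} = - \frac{2}{-22 + \sqrt{-63}} - \sqrt{16973 + 8808} = - \frac{2}{-22 + 3 i \sqrt{7}} - \sqrt{25781} = - \sqrt{25781} - \frac{2}{-22 + 3 i \sqrt{7}}$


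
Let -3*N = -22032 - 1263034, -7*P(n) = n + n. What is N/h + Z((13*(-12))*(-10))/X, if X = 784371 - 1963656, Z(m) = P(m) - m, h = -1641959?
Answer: -702603606106/2710872667041 ≈ -0.25918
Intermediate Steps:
P(n) = -2*n/7 (P(n) = -(n + n)/7 = -2*n/7)
N = 1285066/3 (N = -(-22032 - 1263034)/3 = -⅓*(-1285066) = 1285066/3 ≈ 4.2836e+5)
Z(m) = -9*m/7 (Z(m) = -2*m/7 - m = -9*m/7)
X = -1179285
N/h + Z((13*(-12))*(-10))/X = (1285066/3)/(-1641959) - 9*13*(-12)*(-10)/7/(-1179285) = (1285066/3)*(-1/1641959) - (-1404)*(-10)/7*(-1/1179285) = -1285066/4925877 - 9/7*1560*(-1/1179285) = -1285066/4925877 - 14040/7*(-1/1179285) = -1285066/4925877 + 936/550333 = -702603606106/2710872667041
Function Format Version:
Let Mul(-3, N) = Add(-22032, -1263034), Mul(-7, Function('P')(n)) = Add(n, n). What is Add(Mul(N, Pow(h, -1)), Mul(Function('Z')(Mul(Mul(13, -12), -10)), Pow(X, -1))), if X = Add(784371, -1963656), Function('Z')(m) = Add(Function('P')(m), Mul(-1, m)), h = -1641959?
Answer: Rational(-702603606106, 2710872667041) ≈ -0.25918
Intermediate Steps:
Function('P')(n) = Mul(Rational(-2, 7), n) (Function('P')(n) = Mul(Rational(-1, 7), Add(n, n)) = Mul(Rational(-1, 7), Mul(2, n)) = Mul(Rational(-2, 7), n))
N = Rational(1285066, 3) (N = Mul(Rational(-1, 3), Add(-22032, -1263034)) = Mul(Rational(-1, 3), -1285066) = Rational(1285066, 3) ≈ 4.2836e+5)
Function('Z')(m) = Mul(Rational(-9, 7), m) (Function('Z')(m) = Add(Mul(Rational(-2, 7), m), Mul(-1, m)) = Mul(Rational(-9, 7), m))
X = -1179285
Add(Mul(N, Pow(h, -1)), Mul(Function('Z')(Mul(Mul(13, -12), -10)), Pow(X, -1))) = Add(Mul(Rational(1285066, 3), Pow(-1641959, -1)), Mul(Mul(Rational(-9, 7), Mul(Mul(13, -12), -10)), Pow(-1179285, -1))) = Add(Mul(Rational(1285066, 3), Rational(-1, 1641959)), Mul(Mul(Rational(-9, 7), Mul(-156, -10)), Rational(-1, 1179285))) = Add(Rational(-1285066, 4925877), Mul(Mul(Rational(-9, 7), 1560), Rational(-1, 1179285))) = Add(Rational(-1285066, 4925877), Mul(Rational(-14040, 7), Rational(-1, 1179285))) = Add(Rational(-1285066, 4925877), Rational(936, 550333)) = Rational(-702603606106, 2710872667041)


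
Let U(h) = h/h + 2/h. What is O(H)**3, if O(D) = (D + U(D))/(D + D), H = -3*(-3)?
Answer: 97336/531441 ≈ 0.18315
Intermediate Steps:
U(h) = 1 + 2/h
H = 9
O(D) = (D + (2 + D)/D)/(2*D) (O(D) = (D + (2 + D)/D)/(D + D) = (D + (2 + D)/D)/((2*D)) = (D + (2 + D)/D)*(1/(2*D)) = (D + (2 + D)/D)/(2*D))
O(H)**3 = ((1/2)*(2 + 9 + 9**2)/9**2)**3 = ((1/2)*(1/81)*(2 + 9 + 81))**3 = ((1/2)*(1/81)*92)**3 = (46/81)**3 = 97336/531441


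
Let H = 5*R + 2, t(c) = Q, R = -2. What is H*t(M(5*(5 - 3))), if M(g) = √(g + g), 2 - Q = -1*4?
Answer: -48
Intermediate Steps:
Q = 6 (Q = 2 - (-1)*4 = 2 - 1*(-4) = 2 + 4 = 6)
M(g) = √2*√g (M(g) = √(2*g) = √2*√g)
t(c) = 6
H = -8 (H = 5*(-2) + 2 = -10 + 2 = -8)
H*t(M(5*(5 - 3))) = -8*6 = -48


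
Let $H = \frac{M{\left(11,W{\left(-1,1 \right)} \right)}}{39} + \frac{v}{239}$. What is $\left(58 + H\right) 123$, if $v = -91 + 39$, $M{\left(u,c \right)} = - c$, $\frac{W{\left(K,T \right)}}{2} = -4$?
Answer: $\frac{22160582}{3107} \approx 7132.5$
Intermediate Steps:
$W{\left(K,T \right)} = -8$ ($W{\left(K,T \right)} = 2 \left(-4\right) = -8$)
$v = -52$
$H = - \frac{116}{9321}$ ($H = \frac{\left(-1\right) \left(-8\right)}{39} - \frac{52}{239} = 8 \cdot \frac{1}{39} - \frac{52}{239} = \frac{8}{39} - \frac{52}{239} = - \frac{116}{9321} \approx -0.012445$)
$\left(58 + H\right) 123 = \left(58 - \frac{116}{9321}\right) 123 = \frac{540502}{9321} \cdot 123 = \frac{22160582}{3107}$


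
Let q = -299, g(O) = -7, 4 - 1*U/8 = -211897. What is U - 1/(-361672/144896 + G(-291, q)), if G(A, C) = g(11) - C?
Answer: 8888814653848/5243495 ≈ 1.6952e+6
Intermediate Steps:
U = 1695208 (U = 32 - 8*(-211897) = 32 + 1695176 = 1695208)
G(A, C) = -7 - C
U - 1/(-361672/144896 + G(-291, q)) = 1695208 - 1/(-361672/144896 + (-7 - 1*(-299))) = 1695208 - 1/(-361672*1/144896 + (-7 + 299)) = 1695208 - 1/(-45209/18112 + 292) = 1695208 - 1/5243495/18112 = 1695208 - 1*18112/5243495 = 1695208 - 18112/5243495 = 8888814653848/5243495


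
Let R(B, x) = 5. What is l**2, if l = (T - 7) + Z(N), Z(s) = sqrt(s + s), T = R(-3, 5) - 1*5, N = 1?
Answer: (-7 + sqrt(2))**2 ≈ 31.201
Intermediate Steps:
T = 0 (T = 5 - 1*5 = 5 - 5 = 0)
Z(s) = sqrt(2)*sqrt(s) (Z(s) = sqrt(2*s) = sqrt(2)*sqrt(s))
l = -7 + sqrt(2) (l = (0 - 7) + sqrt(2)*sqrt(1) = -7 + sqrt(2)*1 = -7 + sqrt(2) ≈ -5.5858)
l**2 = (-7 + sqrt(2))**2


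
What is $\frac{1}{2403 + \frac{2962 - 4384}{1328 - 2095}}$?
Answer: $\frac{767}{1844523} \approx 0.00041583$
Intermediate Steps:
$\frac{1}{2403 + \frac{2962 - 4384}{1328 - 2095}} = \frac{1}{2403 - \frac{1422}{-767}} = \frac{1}{2403 - - \frac{1422}{767}} = \frac{1}{2403 + \frac{1422}{767}} = \frac{1}{\frac{1844523}{767}} = \frac{767}{1844523}$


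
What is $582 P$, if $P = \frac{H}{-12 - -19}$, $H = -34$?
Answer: $- \frac{19788}{7} \approx -2826.9$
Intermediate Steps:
$P = - \frac{34}{7}$ ($P = - \frac{34}{-12 - -19} = - \frac{34}{-12 + 19} = - \frac{34}{7} \approx -4.8571$)
$582 P = 582 \left(- \frac{34}{7}\right) = - \frac{19788}{7}$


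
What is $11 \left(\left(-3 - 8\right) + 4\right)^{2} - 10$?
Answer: $529$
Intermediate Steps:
$11 \left(\left(-3 - 8\right) + 4\right)^{2} - 10 = 11 \left(-11 + 4\right)^{2} - 10 = 11 \left(-7\right)^{2} - 10 = 11 \cdot 49 - 10 = 539 - 10 = 529$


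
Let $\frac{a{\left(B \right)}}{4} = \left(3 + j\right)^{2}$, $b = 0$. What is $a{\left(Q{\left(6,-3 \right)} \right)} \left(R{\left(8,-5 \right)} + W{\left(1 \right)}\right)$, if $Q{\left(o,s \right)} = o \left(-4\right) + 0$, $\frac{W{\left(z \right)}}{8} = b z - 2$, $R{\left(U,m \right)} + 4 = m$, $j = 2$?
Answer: $-2500$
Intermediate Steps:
$R{\left(U,m \right)} = -4 + m$
$W{\left(z \right)} = -16$ ($W{\left(z \right)} = 8 \left(0 z - 2\right) = 8 \left(0 - 2\right) = 8 \left(-2\right) = -16$)
$Q{\left(o,s \right)} = - 4 o$ ($Q{\left(o,s \right)} = - 4 o + 0 = - 4 o$)
$a{\left(B \right)} = 100$ ($a{\left(B \right)} = 4 \left(3 + 2\right)^{2} = 4 \cdot 5^{2} = 4 \cdot 25 = 100$)
$a{\left(Q{\left(6,-3 \right)} \right)} \left(R{\left(8,-5 \right)} + W{\left(1 \right)}\right) = 100 \left(\left(-4 - 5\right) - 16\right) = 100 \left(-9 - 16\right) = 100 \left(-25\right) = -2500$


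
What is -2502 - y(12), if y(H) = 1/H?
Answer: -30025/12 ≈ -2502.1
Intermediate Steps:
-2502 - y(12) = -2502 - 1/12 = -30025/12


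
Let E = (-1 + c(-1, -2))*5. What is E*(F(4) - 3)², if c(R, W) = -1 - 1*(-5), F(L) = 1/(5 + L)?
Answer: 3380/27 ≈ 125.19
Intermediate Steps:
c(R, W) = 4 (c(R, W) = -1 + 5 = 4)
E = 15 (E = (-1 + 4)*5 = 3*5 = 15)
E*(F(4) - 3)² = 15*(1/(5 + 4) - 3)² = 15*(1/9 - 3)² = 15*(⅑ - 3)² = 15*(-26/9)² = 15*(676/81) = 3380/27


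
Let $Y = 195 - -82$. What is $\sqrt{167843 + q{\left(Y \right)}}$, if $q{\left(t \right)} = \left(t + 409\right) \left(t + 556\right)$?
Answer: $\sqrt{739281} \approx 859.81$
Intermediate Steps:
$Y = 277$ ($Y = 195 + 82 = 277$)
$q{\left(t \right)} = \left(409 + t\right) \left(556 + t\right)$
$\sqrt{167843 + q{\left(Y \right)}} = \sqrt{167843 + \left(227404 + 277^{2} + 965 \cdot 277\right)} = \sqrt{167843 + \left(227404 + 76729 + 267305\right)} = \sqrt{167843 + 571438} = \sqrt{739281}$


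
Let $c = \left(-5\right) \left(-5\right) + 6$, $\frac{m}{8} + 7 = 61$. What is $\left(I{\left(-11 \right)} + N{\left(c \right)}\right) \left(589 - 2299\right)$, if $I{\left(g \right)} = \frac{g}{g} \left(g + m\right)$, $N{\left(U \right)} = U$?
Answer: $-772920$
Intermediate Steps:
$m = 432$ ($m = -56 + 8 \cdot 61 = -56 + 488 = 432$)
$c = 31$ ($c = 25 + 6 = 31$)
$I{\left(g \right)} = 432 + g$ ($I{\left(g \right)} = \frac{g}{g} \left(g + 432\right) = 1 \left(432 + g\right) = 432 + g$)
$\left(I{\left(-11 \right)} + N{\left(c \right)}\right) \left(589 - 2299\right) = \left(\left(432 - 11\right) + 31\right) \left(589 - 2299\right) = \left(421 + 31\right) \left(-1710\right) = 452 \left(-1710\right) = -772920$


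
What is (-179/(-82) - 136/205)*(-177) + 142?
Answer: -52051/410 ≈ -126.95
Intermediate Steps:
(-179/(-82) - 136/205)*(-177) + 142 = (-179*(-1/82) - 136*1/205)*(-177) + 142 = (179/82 - 136/205)*(-177) + 142 = (623/410)*(-177) + 142 = -110271/410 + 142 = -52051/410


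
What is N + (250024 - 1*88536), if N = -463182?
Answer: -301694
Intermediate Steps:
N + (250024 - 1*88536) = -463182 + (250024 - 1*88536) = -463182 + (250024 - 88536) = -463182 + 161488 = -301694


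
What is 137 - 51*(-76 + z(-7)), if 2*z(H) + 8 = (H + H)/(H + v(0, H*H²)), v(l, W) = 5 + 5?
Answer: 4336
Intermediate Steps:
v(l, W) = 10
z(H) = -4 + H/(10 + H) (z(H) = -4 + ((H + H)/(H + 10))/2 = -4 + ((2*H)/(10 + H))/2 = -4 + (2*H/(10 + H))/2 = -4 + H/(10 + H))
137 - 51*(-76 + z(-7)) = 137 - 51*(-76 + (-40 - 3*(-7))/(10 - 7)) = 137 - 51*(-76 + (-40 + 21)/3) = 137 - 51*(-76 + (⅓)*(-19)) = 137 - 51*(-76 - 19/3) = 137 - 51*(-247/3) = 137 + 4199 = 4336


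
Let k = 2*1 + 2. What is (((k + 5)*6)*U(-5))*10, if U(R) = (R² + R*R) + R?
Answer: 24300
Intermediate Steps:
k = 4 (k = 2 + 2 = 4)
U(R) = R + 2*R² (U(R) = (R² + R²) + R = 2*R² + R = R + 2*R²)
(((k + 5)*6)*U(-5))*10 = (((4 + 5)*6)*(-5*(1 + 2*(-5))))*10 = ((9*6)*(-5*(1 - 10)))*10 = (54*(-5*(-9)))*10 = (54*45)*10 = 2430*10 = 24300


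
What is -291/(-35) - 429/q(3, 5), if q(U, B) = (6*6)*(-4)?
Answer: 18973/1680 ≈ 11.293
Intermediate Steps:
q(U, B) = -144 (q(U, B) = 36*(-4) = -144)
-291/(-35) - 429/q(3, 5) = -291/(-35) - 429/(-144) = -291*(-1/35) - 429*(-1/144) = 291/35 + 143/48 = 18973/1680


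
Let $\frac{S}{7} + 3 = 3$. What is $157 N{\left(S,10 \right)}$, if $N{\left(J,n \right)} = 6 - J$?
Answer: $942$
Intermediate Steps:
$S = 0$ ($S = -21 + 7 \cdot 3 = -21 + 21 = 0$)
$157 N{\left(S,10 \right)} = 157 \left(6 - 0\right) = 157 \left(6 + 0\right) = 157 \cdot 6 = 942$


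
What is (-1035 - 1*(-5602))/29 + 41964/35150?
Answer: 80873503/509675 ≈ 158.68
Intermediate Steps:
(-1035 - 1*(-5602))/29 + 41964/35150 = (-1035 + 5602)*(1/29) + 41964*(1/35150) = 4567*(1/29) + 20982/17575 = 4567/29 + 20982/17575 = 80873503/509675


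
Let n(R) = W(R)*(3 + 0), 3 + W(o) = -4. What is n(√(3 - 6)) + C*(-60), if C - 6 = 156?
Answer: -9741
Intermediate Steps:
C = 162 (C = 6 + 156 = 162)
W(o) = -7 (W(o) = -3 - 4 = -7)
n(R) = -21 (n(R) = -7*(3 + 0) = -7*3 = -21)
n(√(3 - 6)) + C*(-60) = -21 + 162*(-60) = -21 - 9720 = -9741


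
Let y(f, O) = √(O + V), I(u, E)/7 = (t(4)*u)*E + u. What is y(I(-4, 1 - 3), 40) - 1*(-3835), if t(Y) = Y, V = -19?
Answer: 3835 + √21 ≈ 3839.6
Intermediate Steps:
I(u, E) = 7*u + 28*E*u (I(u, E) = 7*((4*u)*E + u) = 7*(4*E*u + u) = 7*(u + 4*E*u) = 7*u + 28*E*u)
y(f, O) = √(-19 + O) (y(f, O) = √(O - 19) = √(-19 + O))
y(I(-4, 1 - 3), 40) - 1*(-3835) = √(-19 + 40) - 1*(-3835) = √21 + 3835 = 3835 + √21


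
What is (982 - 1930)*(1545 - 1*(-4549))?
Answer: -5777112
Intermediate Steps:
(982 - 1930)*(1545 - 1*(-4549)) = -948*(1545 + 4549) = -948*6094 = -5777112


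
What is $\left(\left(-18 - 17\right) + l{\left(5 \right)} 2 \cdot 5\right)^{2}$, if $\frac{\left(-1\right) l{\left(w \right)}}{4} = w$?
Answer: $55225$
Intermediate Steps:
$l{\left(w \right)} = - 4 w$
$\left(\left(-18 - 17\right) + l{\left(5 \right)} 2 \cdot 5\right)^{2} = \left(\left(-18 - 17\right) + \left(-4\right) 5 \cdot 2 \cdot 5\right)^{2} = \left(-35 + \left(-20\right) 2 \cdot 5\right)^{2} = \left(-35 - 200\right)^{2} = \left(-235\right)^{2} = 55225$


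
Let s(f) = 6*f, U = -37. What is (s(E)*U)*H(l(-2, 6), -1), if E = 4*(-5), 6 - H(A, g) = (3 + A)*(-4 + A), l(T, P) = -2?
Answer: 53280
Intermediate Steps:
H(A, g) = 6 - (-4 + A)*(3 + A) (H(A, g) = 6 - (3 + A)*(-4 + A) = 6 - (-4 + A)*(3 + A))
E = -20
(s(E)*U)*H(l(-2, 6), -1) = ((6*(-20))*(-37))*(18 - 2 - 1*(-2)²) = (-120*(-37))*(18 - 2 - 1*4) = 4440*(18 - 2 - 4) = 4440*12 = 53280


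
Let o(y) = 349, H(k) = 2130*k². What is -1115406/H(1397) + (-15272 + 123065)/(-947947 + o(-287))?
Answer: -24952478162811/218838659579870 ≈ -0.11402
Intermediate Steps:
-1115406/H(1397) + (-15272 + 123065)/(-947947 + o(-287)) = -1115406/(2130*1397²) + (-15272 + 123065)/(-947947 + 349) = -1115406/(2130*1951609) + 107793/(-947598) = -1115406/4156927170 + 107793*(-1/947598) = -1115406*1/4156927170 - 35931/315866 = -185901/692821195 - 35931/315866 = -24952478162811/218838659579870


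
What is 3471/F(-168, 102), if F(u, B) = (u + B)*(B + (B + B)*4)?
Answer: -1157/20196 ≈ -0.057289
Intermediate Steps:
F(u, B) = 9*B*(B + u) (F(u, B) = (B + u)*(B + (2*B)*4) = (B + u)*(B + 8*B) = (B + u)*(9*B) = 9*B*(B + u))
3471/F(-168, 102) = 3471/((9*102*(102 - 168))) = 3471/((9*102*(-66))) = 3471/(-60588) = 3471*(-1/60588) = -1157/20196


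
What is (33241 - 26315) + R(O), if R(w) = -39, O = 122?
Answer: 6887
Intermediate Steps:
(33241 - 26315) + R(O) = (33241 - 26315) - 39 = 6926 - 39 = 6887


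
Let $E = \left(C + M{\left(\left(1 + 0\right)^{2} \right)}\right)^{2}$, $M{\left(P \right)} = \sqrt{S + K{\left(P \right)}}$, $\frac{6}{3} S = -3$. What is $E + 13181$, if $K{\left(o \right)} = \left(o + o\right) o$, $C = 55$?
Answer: $\frac{32413}{2} + 55 \sqrt{2} \approx 16284.0$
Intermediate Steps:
$S = - \frac{3}{2}$ ($S = \frac{1}{2} \left(-3\right) = - \frac{3}{2} \approx -1.5$)
$K{\left(o \right)} = 2 o^{2}$ ($K{\left(o \right)} = 2 o o = 2 o^{2}$)
$M{\left(P \right)} = \sqrt{- \frac{3}{2} + 2 P^{2}}$
$E = \left(55 + \frac{\sqrt{2}}{2}\right)^{2}$ ($E = \left(55 + \frac{\sqrt{-6 + 8 \left(\left(1 + 0\right)^{2}\right)^{2}}}{2}\right)^{2} = \left(55 + \frac{\sqrt{-6 + 8 \left(1^{2}\right)^{2}}}{2}\right)^{2} = \left(55 + \frac{\sqrt{-6 + 8 \cdot 1^{2}}}{2}\right)^{2} = \left(55 + \frac{\sqrt{-6 + 8 \cdot 1}}{2}\right)^{2} = \left(55 + \frac{\sqrt{-6 + 8}}{2}\right)^{2} = \left(55 + \frac{\sqrt{2}}{2}\right)^{2} \approx 3103.3$)
$E + 13181 = \frac{\left(110 + \sqrt{2}\right)^{2}}{4} + 13181 = 13181 + \frac{\left(110 + \sqrt{2}\right)^{2}}{4}$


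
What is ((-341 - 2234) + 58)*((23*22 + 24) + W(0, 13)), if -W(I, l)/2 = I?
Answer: -1334010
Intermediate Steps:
W(I, l) = -2*I
((-341 - 2234) + 58)*((23*22 + 24) + W(0, 13)) = ((-341 - 2234) + 58)*((23*22 + 24) - 2*0) = (-2575 + 58)*((506 + 24) + 0) = -2517*(530 + 0) = -2517*530 = -1334010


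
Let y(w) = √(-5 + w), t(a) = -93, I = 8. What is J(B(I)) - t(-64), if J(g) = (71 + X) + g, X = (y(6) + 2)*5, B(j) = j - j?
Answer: 179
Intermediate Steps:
B(j) = 0
X = 15 (X = (√(-5 + 6) + 2)*5 = (√1 + 2)*5 = (1 + 2)*5 = 3*5 = 15)
J(g) = 86 + g (J(g) = (71 + 15) + g = 86 + g)
J(B(I)) - t(-64) = (86 + 0) - 1*(-93) = 86 + 93 = 179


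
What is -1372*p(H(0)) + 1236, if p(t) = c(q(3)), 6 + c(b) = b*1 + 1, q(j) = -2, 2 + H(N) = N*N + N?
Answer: 10840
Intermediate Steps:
H(N) = -2 + N + N**2 (H(N) = -2 + (N*N + N) = -2 + (N**2 + N) = -2 + (N + N**2) = -2 + N + N**2)
c(b) = -5 + b (c(b) = -6 + (b*1 + 1) = -6 + (b + 1) = -6 + (1 + b) = -5 + b)
p(t) = -7 (p(t) = -5 - 2 = -7)
-1372*p(H(0)) + 1236 = -1372*(-7) + 1236 = 9604 + 1236 = 10840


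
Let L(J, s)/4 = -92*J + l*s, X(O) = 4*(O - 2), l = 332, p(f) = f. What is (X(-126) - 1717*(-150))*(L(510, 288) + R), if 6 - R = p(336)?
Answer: 49982067252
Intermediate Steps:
R = -330 (R = 6 - 1*336 = 6 - 336 = -330)
X(O) = -8 + 4*O (X(O) = 4*(-2 + O) = -8 + 4*O)
L(J, s) = -368*J + 1328*s (L(J, s) = 4*(-92*J + 332*s) = -368*J + 1328*s)
(X(-126) - 1717*(-150))*(L(510, 288) + R) = ((-8 + 4*(-126)) - 1717*(-150))*((-368*510 + 1328*288) - 330) = ((-8 - 504) + 257550)*((-187680 + 382464) - 330) = (-512 + 257550)*(194784 - 330) = 257038*194454 = 49982067252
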